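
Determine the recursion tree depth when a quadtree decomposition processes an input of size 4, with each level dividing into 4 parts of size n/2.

For divide and conquer with division factor 2:

Problem sizes at each level:
Level 0: 4
Level 1: 2
Level 2: 1

The root is level 0 and the size-1 base case is level 2 (the tree spans levels 0 through 2, i.e. 3 levels counting the root), so the depth is the number of divisions: log_2(4) = 2

The recursion tree depth is log_2(4) = 2. At each level, the problem size is divided by 2, so it takes 2 divisions to reduce to a base case of size 1. The algorithm makes 4 recursive calls at each level.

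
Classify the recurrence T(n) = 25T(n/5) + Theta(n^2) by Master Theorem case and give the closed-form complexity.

Master Theorem for T(n) = 25T(n/5) + O(n^2):

a = 25, b = 5, c = 2
log_b(a) = log_5(25) = 2.0000

Case 2: c = 2 = log_5(25) = 2.0000
T(n) = O(n^2 log n) = O(n^2 log n)

For T(n) = 25T(n/5) + O(n^2): log_5(25) = 2.0000. This is Case 2 of the Master Theorem (c = log_b(a), equal work at all levels), giving O(n^2 log n).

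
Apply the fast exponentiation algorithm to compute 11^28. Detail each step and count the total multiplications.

Computing 11^28 by squaring (build up from 11^1; each line after the first costs one multiplication):

11^1 = 11
11^2 = (11^1)^2 = 11^2 = 121
11^3 = 11 * 11^2 = 11 * 121 = 1331
11^6 = (11^3)^2 = 1331^2 = 1771561
11^7 = 11 * 11^6 = 11 * 1771561 = 19487171
11^14 = (11^7)^2 = 19487171^2 = 379749833583241
11^28 = (11^14)^2 = 379749833583241^2 = 144209936106499234037676064081

Result: 144209936106499234037676064081
Multiplications needed: 6 (6 lines after 11^1)

11^28 = 144209936106499234037676064081. Using exponentiation by squaring, this requires 6 multiplications. The key idea: if the exponent is even, square the half-power; if odd, multiply by the base once.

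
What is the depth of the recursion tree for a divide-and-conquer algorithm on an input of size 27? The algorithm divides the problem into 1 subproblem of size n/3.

For divide and conquer with division factor 3:

Problem sizes at each level:
Level 0: 27
Level 1: 9
Level 2: 3
Level 3: 1

The root is level 0 and the size-1 base case is level 3 (the tree spans levels 0 through 3, i.e. 4 levels counting the root), so the depth is the number of divisions: log_3(27) = 3

The recursion tree depth is log_3(27) = 3. At each level, the problem size is divided by 3, so it takes 3 divisions to reduce to a base case of size 1. The algorithm makes 1 recursive call at each level.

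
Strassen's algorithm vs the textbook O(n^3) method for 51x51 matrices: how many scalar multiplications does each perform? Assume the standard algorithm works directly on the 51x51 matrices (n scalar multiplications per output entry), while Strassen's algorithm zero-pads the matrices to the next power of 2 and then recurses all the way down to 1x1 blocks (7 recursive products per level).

Matrix multiplication for 51x51 matrices:

Strassen's algorithm requires power-of-2 dimensions. Pad 51x51 to 64x64 (next power of 2).

Standard algorithm: 51^3 = 132651 multiplications
Strassen's algorithm: 7^(log2(64)) = 7^6 = 117649 multiplications
Savings: 132651 - 117649 = 15002 multiplications

Standard: 132651 multiplications (51^3). Strassen: 117649 multiplications (7^6, after padding to 64x64). Strassen reduces 8 recursive multiplications to 7 at each level.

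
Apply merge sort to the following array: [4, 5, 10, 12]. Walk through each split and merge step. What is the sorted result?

Merge sort trace:

Split: [4, 5, 10, 12] -> [4, 5] and [10, 12]
  Split: [4, 5] -> [4] and [5]
  Merge: [4] + [5] -> [4, 5]
  Split: [10, 12] -> [10] and [12]
  Merge: [10] + [12] -> [10, 12]
Merge: [4, 5] + [10, 12] -> [4, 5, 10, 12]

Final sorted array: [4, 5, 10, 12]

The merge sort proceeds by recursively splitting the array and merging sorted halves.
After all merges, the sorted array is [4, 5, 10, 12].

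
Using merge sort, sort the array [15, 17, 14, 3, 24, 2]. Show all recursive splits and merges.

Merge sort trace:

Split: [15, 17, 14, 3, 24, 2] -> [15, 17, 14] and [3, 24, 2]
  Split: [15, 17, 14] -> [15] and [17, 14]
    Split: [17, 14] -> [17] and [14]
    Merge: [17] + [14] -> [14, 17]
  Merge: [15] + [14, 17] -> [14, 15, 17]
  Split: [3, 24, 2] -> [3] and [24, 2]
    Split: [24, 2] -> [24] and [2]
    Merge: [24] + [2] -> [2, 24]
  Merge: [3] + [2, 24] -> [2, 3, 24]
Merge: [14, 15, 17] + [2, 3, 24] -> [2, 3, 14, 15, 17, 24]

Final sorted array: [2, 3, 14, 15, 17, 24]

The merge sort proceeds by recursively splitting the array and merging sorted halves.
After all merges, the sorted array is [2, 3, 14, 15, 17, 24].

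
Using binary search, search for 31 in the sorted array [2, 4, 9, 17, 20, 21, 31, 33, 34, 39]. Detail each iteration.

Binary search for 31 in [2, 4, 9, 17, 20, 21, 31, 33, 34, 39]:

lo=0, hi=9, mid=4, arr[mid]=20 -> 20 < 31, search right half
lo=5, hi=9, mid=7, arr[mid]=33 -> 33 > 31, search left half
lo=5, hi=6, mid=5, arr[mid]=21 -> 21 < 31, search right half
lo=6, hi=6, mid=6, arr[mid]=31 -> Found target at index 6!

Binary search finds 31 at index 6 after 4 comparisons. The search repeatedly halves the search space by comparing with the middle element.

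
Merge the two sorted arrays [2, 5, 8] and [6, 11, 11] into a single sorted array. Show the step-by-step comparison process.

Merging process:

Compare 2 vs 6: take 2 from left. Merged: [2]
Compare 5 vs 6: take 5 from left. Merged: [2, 5]
Compare 8 vs 6: take 6 from right. Merged: [2, 5, 6]
Compare 8 vs 11: take 8 from left. Merged: [2, 5, 6, 8]
Append remaining from right: [11, 11]. Merged: [2, 5, 6, 8, 11, 11]

Final merged array: [2, 5, 6, 8, 11, 11]
Total comparisons: 4

The merged array is [2, 5, 6, 8, 11, 11], requiring 4 comparisons. The merge step runs in O(n) time where n is the total number of elements.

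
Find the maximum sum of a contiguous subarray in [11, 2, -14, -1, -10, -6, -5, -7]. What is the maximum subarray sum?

Using Kadane's algorithm on [11, 2, -14, -1, -10, -6, -5, -7]:

Scanning through the array:
Position 1 (value 2): max_ending_here = 13, max_so_far = 13
Position 2 (value -14): max_ending_here = -1, max_so_far = 13
Position 3 (value -1): max_ending_here = -1, max_so_far = 13
Position 4 (value -10): max_ending_here = -10, max_so_far = 13
Position 5 (value -6): max_ending_here = -6, max_so_far = 13
Position 6 (value -5): max_ending_here = -5, max_so_far = 13
Position 7 (value -7): max_ending_here = -7, max_so_far = 13

Maximum subarray: [11, 2]
Maximum sum: 13

The maximum subarray is [11, 2] with sum 13. This subarray runs from index 0 to index 1.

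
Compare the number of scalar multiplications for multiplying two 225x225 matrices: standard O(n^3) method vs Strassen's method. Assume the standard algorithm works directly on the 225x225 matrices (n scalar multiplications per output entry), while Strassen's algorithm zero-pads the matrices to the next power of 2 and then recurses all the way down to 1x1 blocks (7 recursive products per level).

Matrix multiplication for 225x225 matrices:

Strassen's algorithm requires power-of-2 dimensions. Pad 225x225 to 256x256 (next power of 2).

Standard algorithm: 225^3 = 11390625 multiplications
Strassen's algorithm: 7^(log2(256)) = 7^8 = 5764801 multiplications
Savings: 11390625 - 5764801 = 5625824 multiplications

Standard: 11390625 multiplications (225^3). Strassen: 5764801 multiplications (7^8, after padding to 256x256). Strassen reduces 8 recursive multiplications to 7 at each level.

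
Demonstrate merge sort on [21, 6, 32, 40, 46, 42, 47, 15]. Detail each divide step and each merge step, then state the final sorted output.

Merge sort trace:

Split: [21, 6, 32, 40, 46, 42, 47, 15] -> [21, 6, 32, 40] and [46, 42, 47, 15]
  Split: [21, 6, 32, 40] -> [21, 6] and [32, 40]
    Split: [21, 6] -> [21] and [6]
    Merge: [21] + [6] -> [6, 21]
    Split: [32, 40] -> [32] and [40]
    Merge: [32] + [40] -> [32, 40]
  Merge: [6, 21] + [32, 40] -> [6, 21, 32, 40]
  Split: [46, 42, 47, 15] -> [46, 42] and [47, 15]
    Split: [46, 42] -> [46] and [42]
    Merge: [46] + [42] -> [42, 46]
    Split: [47, 15] -> [47] and [15]
    Merge: [47] + [15] -> [15, 47]
  Merge: [42, 46] + [15, 47] -> [15, 42, 46, 47]
Merge: [6, 21, 32, 40] + [15, 42, 46, 47] -> [6, 15, 21, 32, 40, 42, 46, 47]

Final sorted array: [6, 15, 21, 32, 40, 42, 46, 47]

The merge sort proceeds by recursively splitting the array and merging sorted halves.
After all merges, the sorted array is [6, 15, 21, 32, 40, 42, 46, 47].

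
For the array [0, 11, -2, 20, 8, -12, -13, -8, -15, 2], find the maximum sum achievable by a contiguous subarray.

Using Kadane's algorithm on [0, 11, -2, 20, 8, -12, -13, -8, -15, 2]:

Scanning through the array:
Position 1 (value 11): max_ending_here = 11, max_so_far = 11
Position 2 (value -2): max_ending_here = 9, max_so_far = 11
Position 3 (value 20): max_ending_here = 29, max_so_far = 29
Position 4 (value 8): max_ending_here = 37, max_so_far = 37
Position 5 (value -12): max_ending_here = 25, max_so_far = 37
Position 6 (value -13): max_ending_here = 12, max_so_far = 37
Position 7 (value -8): max_ending_here = 4, max_so_far = 37
Position 8 (value -15): max_ending_here = -11, max_so_far = 37
Position 9 (value 2): max_ending_here = 2, max_so_far = 37

Maximum subarray: [0, 11, -2, 20, 8]
Maximum sum: 37

The maximum subarray is [0, 11, -2, 20, 8] with sum 37. This subarray runs from index 0 to index 4.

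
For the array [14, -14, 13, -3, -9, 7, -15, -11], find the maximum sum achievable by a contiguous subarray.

Using Kadane's algorithm on [14, -14, 13, -3, -9, 7, -15, -11]:

Scanning through the array:
Position 1 (value -14): max_ending_here = 0, max_so_far = 14
Position 2 (value 13): max_ending_here = 13, max_so_far = 14
Position 3 (value -3): max_ending_here = 10, max_so_far = 14
Position 4 (value -9): max_ending_here = 1, max_so_far = 14
Position 5 (value 7): max_ending_here = 8, max_so_far = 14
Position 6 (value -15): max_ending_here = -7, max_so_far = 14
Position 7 (value -11): max_ending_here = -11, max_so_far = 14

Maximum subarray: [14]
Maximum sum: 14

The maximum subarray is [14] with sum 14. This subarray runs from index 0 to index 0.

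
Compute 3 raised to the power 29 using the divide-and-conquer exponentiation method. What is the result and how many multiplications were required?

Computing 3^29 by squaring (build up from 3^1; each line after the first costs one multiplication):

3^1 = 3
3^2 = (3^1)^2 = 3^2 = 9
3^3 = 3 * 3^2 = 3 * 9 = 27
3^6 = (3^3)^2 = 27^2 = 729
3^7 = 3 * 3^6 = 3 * 729 = 2187
3^14 = (3^7)^2 = 2187^2 = 4782969
3^28 = (3^14)^2 = 4782969^2 = 22876792454961
3^29 = 3 * 3^28 = 3 * 22876792454961 = 68630377364883

Result: 68630377364883
Multiplications needed: 7 (7 lines after 3^1)

3^29 = 68630377364883. Using exponentiation by squaring, this requires 7 multiplications. The key idea: if the exponent is even, square the half-power; if odd, multiply by the base once.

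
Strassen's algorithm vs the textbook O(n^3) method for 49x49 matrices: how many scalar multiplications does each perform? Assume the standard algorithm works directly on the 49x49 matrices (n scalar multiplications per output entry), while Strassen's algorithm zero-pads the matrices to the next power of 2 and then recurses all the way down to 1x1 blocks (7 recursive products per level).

Matrix multiplication for 49x49 matrices:

Strassen's algorithm requires power-of-2 dimensions. Pad 49x49 to 64x64 (next power of 2).

Standard algorithm: 49^3 = 117649 multiplications
Strassen's algorithm: 7^(log2(64)) = 7^6 = 117649 multiplications
Savings: 117649 - 117649 = 0 multiplications

Standard: 117649 multiplications (49^3). Strassen: 117649 multiplications (7^6, after padding to 64x64). Strassen reduces 8 recursive multiplications to 7 at each level.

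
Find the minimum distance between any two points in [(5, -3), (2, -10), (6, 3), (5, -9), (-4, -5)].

Computing all pairwise distances among 5 points:

d((5, -3), (2, -10)) = 7.6158
d((5, -3), (6, 3)) = 6.0828
d((5, -3), (5, -9)) = 6.0
d((5, -3), (-4, -5)) = 9.2195
d((2, -10), (6, 3)) = 13.6015
d((2, -10), (5, -9)) = 3.1623 <-- minimum
d((2, -10), (-4, -5)) = 7.8102
d((6, 3), (5, -9)) = 12.0416
d((6, 3), (-4, -5)) = 12.8062
d((5, -9), (-4, -5)) = 9.8489

Closest pair: (2, -10) and (5, -9) with distance 3.1623

The closest pair is (2, -10) and (5, -9) with Euclidean distance 3.1623. For 5 points, brute-force pairwise comparison is shown above. For large n, the divide-and-conquer algorithm (sort by x, recurse on halves, check the dividing strip) achieves O(n log n).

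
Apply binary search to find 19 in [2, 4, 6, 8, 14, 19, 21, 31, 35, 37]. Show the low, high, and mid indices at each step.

Binary search for 19 in [2, 4, 6, 8, 14, 19, 21, 31, 35, 37]:

lo=0, hi=9, mid=4, arr[mid]=14 -> 14 < 19, search right half
lo=5, hi=9, mid=7, arr[mid]=31 -> 31 > 19, search left half
lo=5, hi=6, mid=5, arr[mid]=19 -> Found target at index 5!

Binary search finds 19 at index 5 after 3 comparisons. The search repeatedly halves the search space by comparing with the middle element.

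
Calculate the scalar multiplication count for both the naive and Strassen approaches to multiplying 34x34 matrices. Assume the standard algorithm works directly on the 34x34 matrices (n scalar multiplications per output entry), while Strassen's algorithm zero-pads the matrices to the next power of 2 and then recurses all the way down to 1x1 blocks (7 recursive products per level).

Matrix multiplication for 34x34 matrices:

Strassen's algorithm requires power-of-2 dimensions. Pad 34x34 to 64x64 (next power of 2).

Standard algorithm: 34^3 = 39304 multiplications
Strassen's algorithm: 7^(log2(64)) = 7^6 = 117649 multiplications
Difference: 39304 - 117649 = -78345 (Strassen uses MORE here due to padding overhead — for small or just-over-power-of-2 n, padding can outweigh the per-level savings)

Standard: 39304 multiplications (34^3). Strassen: 117649 multiplications (7^6, after padding to 64x64). Strassen reduces 8 recursive multiplications to 7 at each level.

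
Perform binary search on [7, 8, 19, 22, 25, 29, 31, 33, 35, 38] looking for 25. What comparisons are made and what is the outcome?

Binary search for 25 in [7, 8, 19, 22, 25, 29, 31, 33, 35, 38]:

lo=0, hi=9, mid=4, arr[mid]=25 -> Found target at index 4!

Binary search finds 25 at index 4 after 1 comparisons. The search repeatedly halves the search space by comparing with the middle element.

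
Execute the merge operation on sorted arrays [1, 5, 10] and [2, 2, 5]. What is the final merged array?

Merging process:

Compare 1 vs 2: take 1 from left. Merged: [1]
Compare 5 vs 2: take 2 from right. Merged: [1, 2]
Compare 5 vs 2: take 2 from right. Merged: [1, 2, 2]
Compare 5 vs 5: take 5 from left. Merged: [1, 2, 2, 5]
Compare 10 vs 5: take 5 from right. Merged: [1, 2, 2, 5, 5]
Append remaining from left: [10]. Merged: [1, 2, 2, 5, 5, 10]

Final merged array: [1, 2, 2, 5, 5, 10]
Total comparisons: 5

The merged array is [1, 2, 2, 5, 5, 10], requiring 5 comparisons. The merge step runs in O(n) time where n is the total number of elements.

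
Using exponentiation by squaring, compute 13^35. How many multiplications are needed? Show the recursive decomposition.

Computing 13^35 by squaring (build up from 13^1; each line after the first costs one multiplication):

13^1 = 13
13^2 = (13^1)^2 = 13^2 = 169
13^4 = (13^2)^2 = 169^2 = 28561
13^8 = (13^4)^2 = 28561^2 = 815730721
13^16 = (13^8)^2 = 815730721^2 = 665416609183179841
13^17 = 13 * 13^16 = 13 * 665416609183179841 = 8650415919381337933
13^34 = (13^17)^2 = 8650415919381337933^2 = 74829695578286078013428929473144712489
13^35 = 13 * 13^34 = 13 * 74829695578286078013428929473144712489 = 972786042517719014174576083150881262357

Result: 972786042517719014174576083150881262357
Multiplications needed: 7 (7 lines after 13^1)

13^35 = 972786042517719014174576083150881262357. Using exponentiation by squaring, this requires 7 multiplications. The key idea: if the exponent is even, square the half-power; if odd, multiply by the base once.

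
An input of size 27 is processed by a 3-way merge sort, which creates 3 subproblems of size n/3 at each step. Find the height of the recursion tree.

For divide and conquer with division factor 3:

Problem sizes at each level:
Level 0: 27
Level 1: 9
Level 2: 3
Level 3: 1

The root is level 0 and the size-1 base case is level 3 (the tree spans levels 0 through 3, i.e. 4 levels counting the root), so the depth is the number of divisions: log_3(27) = 3

The recursion tree depth is log_3(27) = 3. At each level, the problem size is divided by 3, so it takes 3 divisions to reduce to a base case of size 1. The algorithm makes 3 recursive calls at each level.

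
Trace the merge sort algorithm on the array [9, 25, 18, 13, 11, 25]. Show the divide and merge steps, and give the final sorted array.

Merge sort trace:

Split: [9, 25, 18, 13, 11, 25] -> [9, 25, 18] and [13, 11, 25]
  Split: [9, 25, 18] -> [9] and [25, 18]
    Split: [25, 18] -> [25] and [18]
    Merge: [25] + [18] -> [18, 25]
  Merge: [9] + [18, 25] -> [9, 18, 25]
  Split: [13, 11, 25] -> [13] and [11, 25]
    Split: [11, 25] -> [11] and [25]
    Merge: [11] + [25] -> [11, 25]
  Merge: [13] + [11, 25] -> [11, 13, 25]
Merge: [9, 18, 25] + [11, 13, 25] -> [9, 11, 13, 18, 25, 25]

Final sorted array: [9, 11, 13, 18, 25, 25]

The merge sort proceeds by recursively splitting the array and merging sorted halves.
After all merges, the sorted array is [9, 11, 13, 18, 25, 25].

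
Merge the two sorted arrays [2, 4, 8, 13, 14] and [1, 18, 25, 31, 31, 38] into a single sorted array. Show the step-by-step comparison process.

Merging process:

Compare 2 vs 1: take 1 from right. Merged: [1]
Compare 2 vs 18: take 2 from left. Merged: [1, 2]
Compare 4 vs 18: take 4 from left. Merged: [1, 2, 4]
Compare 8 vs 18: take 8 from left. Merged: [1, 2, 4, 8]
Compare 13 vs 18: take 13 from left. Merged: [1, 2, 4, 8, 13]
Compare 14 vs 18: take 14 from left. Merged: [1, 2, 4, 8, 13, 14]
Append remaining from right: [18, 25, 31, 31, 38]. Merged: [1, 2, 4, 8, 13, 14, 18, 25, 31, 31, 38]

Final merged array: [1, 2, 4, 8, 13, 14, 18, 25, 31, 31, 38]
Total comparisons: 6

The merged array is [1, 2, 4, 8, 13, 14, 18, 25, 31, 31, 38], requiring 6 comparisons. The merge step runs in O(n) time where n is the total number of elements.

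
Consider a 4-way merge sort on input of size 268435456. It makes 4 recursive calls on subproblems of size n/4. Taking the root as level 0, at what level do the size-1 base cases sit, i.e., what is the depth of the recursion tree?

For divide and conquer with division factor 4:

Problem sizes at each level:
Level 0: 268435456
Level 1: 67108864
Level 2: 16777216
Level 3: 4194304
Level 4: 1048576
Level 5: 262144
Level 6: 65536
Level 7: 16384
Level 8: 4096
Level 9: 1024
Level 10: 256
Level 11: 64
Level 12: 16
Level 13: 4
Level 14: 1

The root is level 0 and the size-1 base case is level 14 (the tree spans levels 0 through 14, i.e. 15 levels counting the root), so the depth is the number of divisions: log_4(268435456) = 14

The recursion tree depth is log_4(268435456) = 14. At each level, the problem size is divided by 4, so it takes 14 divisions to reduce to a base case of size 1. The algorithm makes 4 recursive calls at each level.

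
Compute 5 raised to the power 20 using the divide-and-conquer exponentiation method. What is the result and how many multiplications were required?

Computing 5^20 by squaring (build up from 5^1; each line after the first costs one multiplication):

5^1 = 5
5^2 = (5^1)^2 = 5^2 = 25
5^4 = (5^2)^2 = 25^2 = 625
5^5 = 5 * 5^4 = 5 * 625 = 3125
5^10 = (5^5)^2 = 3125^2 = 9765625
5^20 = (5^10)^2 = 9765625^2 = 95367431640625

Result: 95367431640625
Multiplications needed: 5 (5 lines after 5^1)

5^20 = 95367431640625. Using exponentiation by squaring, this requires 5 multiplications. The key idea: if the exponent is even, square the half-power; if odd, multiply by the base once.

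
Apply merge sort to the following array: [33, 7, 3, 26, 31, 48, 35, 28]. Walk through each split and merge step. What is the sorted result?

Merge sort trace:

Split: [33, 7, 3, 26, 31, 48, 35, 28] -> [33, 7, 3, 26] and [31, 48, 35, 28]
  Split: [33, 7, 3, 26] -> [33, 7] and [3, 26]
    Split: [33, 7] -> [33] and [7]
    Merge: [33] + [7] -> [7, 33]
    Split: [3, 26] -> [3] and [26]
    Merge: [3] + [26] -> [3, 26]
  Merge: [7, 33] + [3, 26] -> [3, 7, 26, 33]
  Split: [31, 48, 35, 28] -> [31, 48] and [35, 28]
    Split: [31, 48] -> [31] and [48]
    Merge: [31] + [48] -> [31, 48]
    Split: [35, 28] -> [35] and [28]
    Merge: [35] + [28] -> [28, 35]
  Merge: [31, 48] + [28, 35] -> [28, 31, 35, 48]
Merge: [3, 7, 26, 33] + [28, 31, 35, 48] -> [3, 7, 26, 28, 31, 33, 35, 48]

Final sorted array: [3, 7, 26, 28, 31, 33, 35, 48]

The merge sort proceeds by recursively splitting the array and merging sorted halves.
After all merges, the sorted array is [3, 7, 26, 28, 31, 33, 35, 48].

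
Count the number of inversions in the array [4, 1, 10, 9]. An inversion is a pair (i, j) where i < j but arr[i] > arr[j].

Finding inversions in [4, 1, 10, 9]:

(0, 1): arr[0]=4 > arr[1]=1
(2, 3): arr[2]=10 > arr[3]=9

Total inversions: 2

The array has 2 inversion(s): (0,1), (2,3). Each pair (i,j) satisfies i < j and arr[i] > arr[j].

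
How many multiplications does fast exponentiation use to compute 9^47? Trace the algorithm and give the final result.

Computing 9^47 by squaring (build up from 9^1; each line after the first costs one multiplication):

9^1 = 9
9^2 = (9^1)^2 = 9^2 = 81
9^4 = (9^2)^2 = 81^2 = 6561
9^5 = 9 * 9^4 = 9 * 6561 = 59049
9^10 = (9^5)^2 = 59049^2 = 3486784401
9^11 = 9 * 9^10 = 9 * 3486784401 = 31381059609
9^22 = (9^11)^2 = 31381059609^2 = 984770902183611232881
9^23 = 9 * 9^22 = 9 * 984770902183611232881 = 8862938119652501095929
9^46 = (9^23)^2 = 8862938119652501095929^2 = 78551672112789411833022577315290546060373041
9^47 = 9 * 9^46 = 9 * 78551672112789411833022577315290546060373041 = 706965049015104706497203195837614914543357369

Result: 706965049015104706497203195837614914543357369
Multiplications needed: 9 (9 lines after 9^1)

9^47 = 706965049015104706497203195837614914543357369. Using exponentiation by squaring, this requires 9 multiplications. The key idea: if the exponent is even, square the half-power; if odd, multiply by the base once.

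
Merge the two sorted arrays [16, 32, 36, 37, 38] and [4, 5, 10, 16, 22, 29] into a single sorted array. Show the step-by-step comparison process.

Merging process:

Compare 16 vs 4: take 4 from right. Merged: [4]
Compare 16 vs 5: take 5 from right. Merged: [4, 5]
Compare 16 vs 10: take 10 from right. Merged: [4, 5, 10]
Compare 16 vs 16: take 16 from left. Merged: [4, 5, 10, 16]
Compare 32 vs 16: take 16 from right. Merged: [4, 5, 10, 16, 16]
Compare 32 vs 22: take 22 from right. Merged: [4, 5, 10, 16, 16, 22]
Compare 32 vs 29: take 29 from right. Merged: [4, 5, 10, 16, 16, 22, 29]
Append remaining from left: [32, 36, 37, 38]. Merged: [4, 5, 10, 16, 16, 22, 29, 32, 36, 37, 38]

Final merged array: [4, 5, 10, 16, 16, 22, 29, 32, 36, 37, 38]
Total comparisons: 7

The merged array is [4, 5, 10, 16, 16, 22, 29, 32, 36, 37, 38], requiring 7 comparisons. The merge step runs in O(n) time where n is the total number of elements.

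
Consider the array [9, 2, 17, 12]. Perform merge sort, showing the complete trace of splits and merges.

Merge sort trace:

Split: [9, 2, 17, 12] -> [9, 2] and [17, 12]
  Split: [9, 2] -> [9] and [2]
  Merge: [9] + [2] -> [2, 9]
  Split: [17, 12] -> [17] and [12]
  Merge: [17] + [12] -> [12, 17]
Merge: [2, 9] + [12, 17] -> [2, 9, 12, 17]

Final sorted array: [2, 9, 12, 17]

The merge sort proceeds by recursively splitting the array and merging sorted halves.
After all merges, the sorted array is [2, 9, 12, 17].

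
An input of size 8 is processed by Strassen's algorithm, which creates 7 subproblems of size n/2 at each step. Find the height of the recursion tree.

For divide and conquer with division factor 2:

Problem sizes at each level:
Level 0: 8
Level 1: 4
Level 2: 2
Level 3: 1

The root is level 0 and the size-1 base case is level 3 (the tree spans levels 0 through 3, i.e. 4 levels counting the root), so the depth is the number of divisions: log_2(8) = 3

The recursion tree depth is log_2(8) = 3. At each level, the problem size is divided by 2, so it takes 3 divisions to reduce to a base case of size 1. The algorithm makes 7 recursive calls at each level.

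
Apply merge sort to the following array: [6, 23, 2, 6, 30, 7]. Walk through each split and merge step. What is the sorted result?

Merge sort trace:

Split: [6, 23, 2, 6, 30, 7] -> [6, 23, 2] and [6, 30, 7]
  Split: [6, 23, 2] -> [6] and [23, 2]
    Split: [23, 2] -> [23] and [2]
    Merge: [23] + [2] -> [2, 23]
  Merge: [6] + [2, 23] -> [2, 6, 23]
  Split: [6, 30, 7] -> [6] and [30, 7]
    Split: [30, 7] -> [30] and [7]
    Merge: [30] + [7] -> [7, 30]
  Merge: [6] + [7, 30] -> [6, 7, 30]
Merge: [2, 6, 23] + [6, 7, 30] -> [2, 6, 6, 7, 23, 30]

Final sorted array: [2, 6, 6, 7, 23, 30]

The merge sort proceeds by recursively splitting the array and merging sorted halves.
After all merges, the sorted array is [2, 6, 6, 7, 23, 30].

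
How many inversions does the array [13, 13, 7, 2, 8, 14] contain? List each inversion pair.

Finding inversions in [13, 13, 7, 2, 8, 14]:

(0, 2): arr[0]=13 > arr[2]=7
(0, 3): arr[0]=13 > arr[3]=2
(0, 4): arr[0]=13 > arr[4]=8
(1, 2): arr[1]=13 > arr[2]=7
(1, 3): arr[1]=13 > arr[3]=2
(1, 4): arr[1]=13 > arr[4]=8
(2, 3): arr[2]=7 > arr[3]=2

Total inversions: 7

The array has 7 inversion(s): (0,2), (0,3), (0,4), (1,2), (1,3), (1,4), (2,3). Each pair (i,j) satisfies i < j and arr[i] > arr[j].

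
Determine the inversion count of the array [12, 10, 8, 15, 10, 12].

Finding inversions in [12, 10, 8, 15, 10, 12]:

(0, 1): arr[0]=12 > arr[1]=10
(0, 2): arr[0]=12 > arr[2]=8
(0, 4): arr[0]=12 > arr[4]=10
(1, 2): arr[1]=10 > arr[2]=8
(3, 4): arr[3]=15 > arr[4]=10
(3, 5): arr[3]=15 > arr[5]=12

Total inversions: 6

The array has 6 inversion(s): (0,1), (0,2), (0,4), (1,2), (3,4), (3,5). Each pair (i,j) satisfies i < j and arr[i] > arr[j].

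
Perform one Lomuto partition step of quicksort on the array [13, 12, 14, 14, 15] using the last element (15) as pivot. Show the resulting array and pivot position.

Lomuto partition with pivot = 15:

Initial array: [13, 12, 14, 14, 15]

arr[0]=13 <= 15: swap with position 0, array becomes [13, 12, 14, 14, 15]
arr[1]=12 <= 15: swap with position 1, array becomes [13, 12, 14, 14, 15]
arr[2]=14 <= 15: swap with position 2, array becomes [13, 12, 14, 14, 15]
arr[3]=14 <= 15: swap with position 3, array becomes [13, 12, 14, 14, 15]

Place pivot at position 4: [13, 12, 14, 14, 15]
Pivot position: 4

After partitioning with pivot 15, the array becomes [13, 12, 14, 14, 15]. The pivot is placed at index 4. All elements to the left of the pivot are <= 15, and all elements to the right are > 15.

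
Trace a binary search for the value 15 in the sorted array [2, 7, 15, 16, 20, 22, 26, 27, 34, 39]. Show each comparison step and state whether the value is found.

Binary search for 15 in [2, 7, 15, 16, 20, 22, 26, 27, 34, 39]:

lo=0, hi=9, mid=4, arr[mid]=20 -> 20 > 15, search left half
lo=0, hi=3, mid=1, arr[mid]=7 -> 7 < 15, search right half
lo=2, hi=3, mid=2, arr[mid]=15 -> Found target at index 2!

Binary search finds 15 at index 2 after 3 comparisons. The search repeatedly halves the search space by comparing with the middle element.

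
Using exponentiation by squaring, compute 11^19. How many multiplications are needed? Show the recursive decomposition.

Computing 11^19 by squaring (build up from 11^1; each line after the first costs one multiplication):

11^1 = 11
11^2 = (11^1)^2 = 11^2 = 121
11^4 = (11^2)^2 = 121^2 = 14641
11^8 = (11^4)^2 = 14641^2 = 214358881
11^9 = 11 * 11^8 = 11 * 214358881 = 2357947691
11^18 = (11^9)^2 = 2357947691^2 = 5559917313492231481
11^19 = 11 * 11^18 = 11 * 5559917313492231481 = 61159090448414546291

Result: 61159090448414546291
Multiplications needed: 6 (6 lines after 11^1)

11^19 = 61159090448414546291. Using exponentiation by squaring, this requires 6 multiplications. The key idea: if the exponent is even, square the half-power; if odd, multiply by the base once.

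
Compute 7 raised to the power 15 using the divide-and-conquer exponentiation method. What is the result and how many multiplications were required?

Computing 7^15 by squaring (build up from 7^1; each line after the first costs one multiplication):

7^1 = 7
7^2 = (7^1)^2 = 7^2 = 49
7^3 = 7 * 7^2 = 7 * 49 = 343
7^6 = (7^3)^2 = 343^2 = 117649
7^7 = 7 * 7^6 = 7 * 117649 = 823543
7^14 = (7^7)^2 = 823543^2 = 678223072849
7^15 = 7 * 7^14 = 7 * 678223072849 = 4747561509943

Result: 4747561509943
Multiplications needed: 6 (6 lines after 7^1)

7^15 = 4747561509943. Using exponentiation by squaring, this requires 6 multiplications. The key idea: if the exponent is even, square the half-power; if odd, multiply by the base once.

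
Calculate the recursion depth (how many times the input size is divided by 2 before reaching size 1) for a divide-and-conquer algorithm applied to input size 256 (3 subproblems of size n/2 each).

For divide and conquer with division factor 2:

Problem sizes at each level:
Level 0: 256
Level 1: 128
Level 2: 64
Level 3: 32
Level 4: 16
Level 5: 8
Level 6: 4
Level 7: 2
Level 8: 1

The root is level 0 and the size-1 base case is level 8 (the tree spans levels 0 through 8, i.e. 9 levels counting the root), so the depth is the number of divisions: log_2(256) = 8

The recursion tree depth is log_2(256) = 8. At each level, the problem size is divided by 2, so it takes 8 divisions to reduce to a base case of size 1. The algorithm makes 3 recursive calls at each level.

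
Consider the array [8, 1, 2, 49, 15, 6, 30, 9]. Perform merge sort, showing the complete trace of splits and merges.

Merge sort trace:

Split: [8, 1, 2, 49, 15, 6, 30, 9] -> [8, 1, 2, 49] and [15, 6, 30, 9]
  Split: [8, 1, 2, 49] -> [8, 1] and [2, 49]
    Split: [8, 1] -> [8] and [1]
    Merge: [8] + [1] -> [1, 8]
    Split: [2, 49] -> [2] and [49]
    Merge: [2] + [49] -> [2, 49]
  Merge: [1, 8] + [2, 49] -> [1, 2, 8, 49]
  Split: [15, 6, 30, 9] -> [15, 6] and [30, 9]
    Split: [15, 6] -> [15] and [6]
    Merge: [15] + [6] -> [6, 15]
    Split: [30, 9] -> [30] and [9]
    Merge: [30] + [9] -> [9, 30]
  Merge: [6, 15] + [9, 30] -> [6, 9, 15, 30]
Merge: [1, 2, 8, 49] + [6, 9, 15, 30] -> [1, 2, 6, 8, 9, 15, 30, 49]

Final sorted array: [1, 2, 6, 8, 9, 15, 30, 49]

The merge sort proceeds by recursively splitting the array and merging sorted halves.
After all merges, the sorted array is [1, 2, 6, 8, 9, 15, 30, 49].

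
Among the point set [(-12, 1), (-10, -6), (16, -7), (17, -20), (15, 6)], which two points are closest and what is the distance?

Computing all pairwise distances among 5 points:

d((-12, 1), (-10, -6)) = 7.2801 <-- minimum
d((-12, 1), (16, -7)) = 29.1204
d((-12, 1), (17, -20)) = 35.805
d((-12, 1), (15, 6)) = 27.4591
d((-10, -6), (16, -7)) = 26.0192
d((-10, -6), (17, -20)) = 30.4138
d((-10, -6), (15, 6)) = 27.7308
d((16, -7), (17, -20)) = 13.0384
d((16, -7), (15, 6)) = 13.0384
d((17, -20), (15, 6)) = 26.0768

Closest pair: (-12, 1) and (-10, -6) with distance 7.2801

The closest pair is (-12, 1) and (-10, -6) with Euclidean distance 7.2801. For 5 points, brute-force pairwise comparison is shown above. For large n, the divide-and-conquer algorithm (sort by x, recurse on halves, check the dividing strip) achieves O(n log n).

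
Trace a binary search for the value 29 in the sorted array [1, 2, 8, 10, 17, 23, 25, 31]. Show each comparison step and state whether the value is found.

Binary search for 29 in [1, 2, 8, 10, 17, 23, 25, 31]:

lo=0, hi=7, mid=3, arr[mid]=10 -> 10 < 29, search right half
lo=4, hi=7, mid=5, arr[mid]=23 -> 23 < 29, search right half
lo=6, hi=7, mid=6, arr[mid]=25 -> 25 < 29, search right half
lo=7, hi=7, mid=7, arr[mid]=31 -> 31 > 29, search left half
lo=7 > hi=6, target 29 not found

Binary search determines that 29 is not in the array after 4 comparisons. The search space was exhausted without finding the target.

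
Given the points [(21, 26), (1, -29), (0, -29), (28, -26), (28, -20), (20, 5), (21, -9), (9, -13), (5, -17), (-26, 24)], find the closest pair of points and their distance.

Computing all pairwise distances among 10 points:

d((21, 26), (1, -29)) = 58.5235
d((21, 26), (0, -29)) = 58.8727
d((21, 26), (28, -26)) = 52.469
d((21, 26), (28, -20)) = 46.5296
d((21, 26), (20, 5)) = 21.0238
d((21, 26), (21, -9)) = 35.0
d((21, 26), (9, -13)) = 40.8044
d((21, 26), (5, -17)) = 45.8803
d((21, 26), (-26, 24)) = 47.0425
d((1, -29), (0, -29)) = 1.0 <-- minimum
d((1, -29), (28, -26)) = 27.1662
d((1, -29), (28, -20)) = 28.4605
d((1, -29), (20, 5)) = 38.9487
d((1, -29), (21, -9)) = 28.2843
d((1, -29), (9, -13)) = 17.8885
d((1, -29), (5, -17)) = 12.6491
d((1, -29), (-26, 24)) = 59.4811
d((0, -29), (28, -26)) = 28.1603
d((0, -29), (28, -20)) = 29.4109
d((0, -29), (20, 5)) = 39.4462
d((0, -29), (21, -9)) = 29.0
d((0, -29), (9, -13)) = 18.3576
d((0, -29), (5, -17)) = 13.0
d((0, -29), (-26, 24)) = 59.0339
d((28, -26), (28, -20)) = 6.0
d((28, -26), (20, 5)) = 32.0156
d((28, -26), (21, -9)) = 18.3848
d((28, -26), (9, -13)) = 23.0217
d((28, -26), (5, -17)) = 24.6982
d((28, -26), (-26, 24)) = 73.5935
d((28, -20), (20, 5)) = 26.2488
d((28, -20), (21, -9)) = 13.0384
d((28, -20), (9, -13)) = 20.2485
d((28, -20), (5, -17)) = 23.1948
d((28, -20), (-26, 24)) = 69.6563
d((20, 5), (21, -9)) = 14.0357
d((20, 5), (9, -13)) = 21.095
d((20, 5), (5, -17)) = 26.6271
d((20, 5), (-26, 24)) = 49.7695
d((21, -9), (9, -13)) = 12.6491
d((21, -9), (5, -17)) = 17.8885
d((21, -9), (-26, 24)) = 57.4282
d((9, -13), (5, -17)) = 5.6569
d((9, -13), (-26, 24)) = 50.9313
d((5, -17), (-26, 24)) = 51.4004

Closest pair: (1, -29) and (0, -29) with distance 1.0

The closest pair is (1, -29) and (0, -29) with Euclidean distance 1.0. For 10 points, brute-force pairwise comparison is shown above. For large n, the divide-and-conquer algorithm (sort by x, recurse on halves, check the dividing strip) achieves O(n log n).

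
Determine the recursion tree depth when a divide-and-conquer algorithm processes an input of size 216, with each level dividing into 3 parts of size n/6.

For divide and conquer with division factor 6:

Problem sizes at each level:
Level 0: 216
Level 1: 36
Level 2: 6
Level 3: 1

The root is level 0 and the size-1 base case is level 3 (the tree spans levels 0 through 3, i.e. 4 levels counting the root), so the depth is the number of divisions: log_6(216) = 3

The recursion tree depth is log_6(216) = 3. At each level, the problem size is divided by 6, so it takes 3 divisions to reduce to a base case of size 1. The algorithm makes 3 recursive calls at each level.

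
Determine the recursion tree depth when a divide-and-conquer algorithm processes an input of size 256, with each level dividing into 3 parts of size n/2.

For divide and conquer with division factor 2:

Problem sizes at each level:
Level 0: 256
Level 1: 128
Level 2: 64
Level 3: 32
Level 4: 16
Level 5: 8
Level 6: 4
Level 7: 2
Level 8: 1

The root is level 0 and the size-1 base case is level 8 (the tree spans levels 0 through 8, i.e. 9 levels counting the root), so the depth is the number of divisions: log_2(256) = 8

The recursion tree depth is log_2(256) = 8. At each level, the problem size is divided by 2, so it takes 8 divisions to reduce to a base case of size 1. The algorithm makes 3 recursive calls at each level.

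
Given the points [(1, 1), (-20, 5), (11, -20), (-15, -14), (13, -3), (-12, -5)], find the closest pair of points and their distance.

Computing all pairwise distances among 6 points:

d((1, 1), (-20, 5)) = 21.3776
d((1, 1), (11, -20)) = 23.2594
d((1, 1), (-15, -14)) = 21.9317
d((1, 1), (13, -3)) = 12.6491
d((1, 1), (-12, -5)) = 14.3178
d((-20, 5), (11, -20)) = 39.8246
d((-20, 5), (-15, -14)) = 19.6469
d((-20, 5), (13, -3)) = 33.9559
d((-20, 5), (-12, -5)) = 12.8062
d((11, -20), (-15, -14)) = 26.6833
d((11, -20), (13, -3)) = 17.1172
d((11, -20), (-12, -5)) = 27.4591
d((-15, -14), (13, -3)) = 30.0832
d((-15, -14), (-12, -5)) = 9.4868 <-- minimum
d((13, -3), (-12, -5)) = 25.0799

Closest pair: (-15, -14) and (-12, -5) with distance 9.4868

The closest pair is (-15, -14) and (-12, -5) with Euclidean distance 9.4868. For 6 points, brute-force pairwise comparison is shown above. For large n, the divide-and-conquer algorithm (sort by x, recurse on halves, check the dividing strip) achieves O(n log n).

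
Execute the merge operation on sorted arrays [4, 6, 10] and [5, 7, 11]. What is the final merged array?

Merging process:

Compare 4 vs 5: take 4 from left. Merged: [4]
Compare 6 vs 5: take 5 from right. Merged: [4, 5]
Compare 6 vs 7: take 6 from left. Merged: [4, 5, 6]
Compare 10 vs 7: take 7 from right. Merged: [4, 5, 6, 7]
Compare 10 vs 11: take 10 from left. Merged: [4, 5, 6, 7, 10]
Append remaining from right: [11]. Merged: [4, 5, 6, 7, 10, 11]

Final merged array: [4, 5, 6, 7, 10, 11]
Total comparisons: 5

The merged array is [4, 5, 6, 7, 10, 11], requiring 5 comparisons. The merge step runs in O(n) time where n is the total number of elements.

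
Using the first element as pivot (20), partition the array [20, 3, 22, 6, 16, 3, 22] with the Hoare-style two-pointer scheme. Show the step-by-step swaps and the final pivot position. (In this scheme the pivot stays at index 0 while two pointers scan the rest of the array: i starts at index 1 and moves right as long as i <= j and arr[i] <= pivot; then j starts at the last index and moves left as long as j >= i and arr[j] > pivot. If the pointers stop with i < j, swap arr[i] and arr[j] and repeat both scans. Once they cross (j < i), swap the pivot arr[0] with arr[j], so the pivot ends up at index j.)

Hoare-style two-pointer partition with pivot = 20:

Initial array: [20, 3, 22, 6, 16, 3, 22]

Pointers start at i = 1, j = 6.
i stops at index 2 (arr[2]=22 > 20), j stops at index 5 (arr[5]=3 <= 20): swap arr[2] and arr[5], array becomes [20, 3, 3, 6, 16, 22, 22]
i ends at 5, j ends at 4: the pointers have crossed (j < i), so scanning stops.

Swap pivot arr[0] with arr[4] to place pivot at position 4: [16, 3, 3, 6, 20, 22, 22]
Pivot position: 4

After partitioning with pivot 20, the array becomes [16, 3, 3, 6, 20, 22, 22]. The pivot is placed at index 4. All elements to the left of the pivot are <= 20, and all elements to the right are > 20.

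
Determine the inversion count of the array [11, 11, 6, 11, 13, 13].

Finding inversions in [11, 11, 6, 11, 13, 13]:

(0, 2): arr[0]=11 > arr[2]=6
(1, 2): arr[1]=11 > arr[2]=6

Total inversions: 2

The array has 2 inversion(s): (0,2), (1,2). Each pair (i,j) satisfies i < j and arr[i] > arr[j].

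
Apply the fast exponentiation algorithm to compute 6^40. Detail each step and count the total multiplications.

Computing 6^40 by squaring (build up from 6^1; each line after the first costs one multiplication):

6^1 = 6
6^2 = (6^1)^2 = 6^2 = 36
6^4 = (6^2)^2 = 36^2 = 1296
6^5 = 6 * 6^4 = 6 * 1296 = 7776
6^10 = (6^5)^2 = 7776^2 = 60466176
6^20 = (6^10)^2 = 60466176^2 = 3656158440062976
6^40 = (6^20)^2 = 3656158440062976^2 = 13367494538843734067838845976576

Result: 13367494538843734067838845976576
Multiplications needed: 6 (6 lines after 6^1)

6^40 = 13367494538843734067838845976576. Using exponentiation by squaring, this requires 6 multiplications. The key idea: if the exponent is even, square the half-power; if odd, multiply by the base once.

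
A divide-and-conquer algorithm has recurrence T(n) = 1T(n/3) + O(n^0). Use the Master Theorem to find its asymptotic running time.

Master Theorem for T(n) = 1T(n/3) + O(n^0):

a = 1, b = 3, c = 0
log_b(a) = log_3(1) = 0.0000

Case 2: c = 0 = log_3(1) = 0.0000
T(n) = O(n^0 log n) = O(log n)

For T(n) = 1T(n/3) + O(n^0): log_3(1) = 0.0000. This is Case 2 of the Master Theorem (c = log_b(a), equal work at all levels), giving O(log n).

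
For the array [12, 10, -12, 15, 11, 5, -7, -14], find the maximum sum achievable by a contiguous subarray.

Using Kadane's algorithm on [12, 10, -12, 15, 11, 5, -7, -14]:

Scanning through the array:
Position 1 (value 10): max_ending_here = 22, max_so_far = 22
Position 2 (value -12): max_ending_here = 10, max_so_far = 22
Position 3 (value 15): max_ending_here = 25, max_so_far = 25
Position 4 (value 11): max_ending_here = 36, max_so_far = 36
Position 5 (value 5): max_ending_here = 41, max_so_far = 41
Position 6 (value -7): max_ending_here = 34, max_so_far = 41
Position 7 (value -14): max_ending_here = 20, max_so_far = 41

Maximum subarray: [12, 10, -12, 15, 11, 5]
Maximum sum: 41

The maximum subarray is [12, 10, -12, 15, 11, 5] with sum 41. This subarray runs from index 0 to index 5.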